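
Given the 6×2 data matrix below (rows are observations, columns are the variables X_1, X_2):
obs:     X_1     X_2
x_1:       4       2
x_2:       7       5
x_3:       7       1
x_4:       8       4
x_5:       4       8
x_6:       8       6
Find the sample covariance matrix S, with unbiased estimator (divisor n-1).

Step 1 — column means:
  mean(X_1) = (4 + 7 + 7 + 8 + 4 + 8) / 6 = 38/6 = 6.3333
  mean(X_2) = (2 + 5 + 1 + 4 + 8 + 6) / 6 = 26/6 = 4.3333

Step 2 — sample covariance S[i,j] = (1/(n-1)) · Σ_k (x_{k,i} - mean_i) · (x_{k,j} - mean_j), with n-1 = 5.
  S[X_1,X_1] = ((-2.3333)·(-2.3333) + (0.6667)·(0.6667) + (0.6667)·(0.6667) + (1.6667)·(1.6667) + (-2.3333)·(-2.3333) + (1.6667)·(1.6667)) / 5 = 17.3333/5 = 3.4667
  S[X_1,X_2] = ((-2.3333)·(-2.3333) + (0.6667)·(0.6667) + (0.6667)·(-3.3333) + (1.6667)·(-0.3333) + (-2.3333)·(3.6667) + (1.6667)·(1.6667)) / 5 = -2.6667/5 = -0.5333
  S[X_2,X_2] = ((-2.3333)·(-2.3333) + (0.6667)·(0.6667) + (-3.3333)·(-3.3333) + (-0.3333)·(-0.3333) + (3.6667)·(3.6667) + (1.6667)·(1.6667)) / 5 = 33.3333/5 = 6.6667

S is symmetric (S[j,i] = S[i,j]). Assembling:

S = [[3.4667, -0.5333],
 [-0.5333, 6.6667]]


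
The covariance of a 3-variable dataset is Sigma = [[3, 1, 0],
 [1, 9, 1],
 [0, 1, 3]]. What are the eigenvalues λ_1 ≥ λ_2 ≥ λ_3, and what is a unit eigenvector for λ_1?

Step 1 — characteristic polynomial p(λ) = det(λI - Sigma) = λ³ - tr·λ² + c_1·λ - det, where tr = trace, c_1 = sum of the principal 2×2 minors, det = det(Sigma):
  tr = 3 + 9 + 3 = 15,
  c_1 = (3·9 - (1)²) + (3·3 - (0)²) + (9·3 - (1)²) = 26 + 9 + 26 = 61,
  det = 3·(9·3 - (1)²) - (1)·((1)·3 - (1)·(0)) + (0)·((1)·(1) - 9·(0)) = 3·(26) - (1)·(3) + (0)·(1) = 75.
  So p(λ) = λ³ - 15λ² + 61λ - 75.
Step 2 — look for an integer root (rational root theorem: any rational root is an integer divisor of 75). Testing λ = 3:
  p(3) = 27 - 135 + 183 - 75 = 0  ✓
  Dividing out (λ - 3): p(λ) = (λ - 3)(λ² - 12λ + 25).
Step 3 — remaining eigenvalues from the quadratic λ² - 12λ + 25 = 0:
  Δ = 12² - 4·25 = 144 - 100 = 44,  λ = (12 ± √44)/2 = (12 ± 6.6332)/2 ≈ 9.3166 or 2.6834.
  Sorted: λ_1 = 9.3166,  λ_2 = 3,  λ_3 = 2.6834  (check: sum = 15 = tr ✓).

Step 4 — unit eigenvector for λ_1 ≈ 9.3166: v spans the null space of (Sigma - λ_1 I), whose rows are
  r_1 = (-6.3166, 1, 0),  r_2 = (1, -0.3166, 1),  r_3 = (0, 1, -6.3166).
  v is orthogonal to every row, so take v ∝ r_1 × r_2 = ((1)·(1) - (0)·(-0.3166), (0)·(1) - (-6.3166)·(1), (-6.3166)·(-0.3166) - (1)·(1)) ≈ (1, 6.3166, 1).
  Let u = (1, 6.3166, 1).
  ||u|| = √((1)² + (6.3166)² + (1)²) = √(41.8997) ≈ 6.473,  v_1 = u/||u|| ≈ (0.1545, 0.9758, 0.1545) (||v_1|| = 1).

λ_1 = 9.3166,  λ_2 = 3,  λ_3 = 2.6834;  v_1 ≈ (0.1545, 0.9758, 0.1545)


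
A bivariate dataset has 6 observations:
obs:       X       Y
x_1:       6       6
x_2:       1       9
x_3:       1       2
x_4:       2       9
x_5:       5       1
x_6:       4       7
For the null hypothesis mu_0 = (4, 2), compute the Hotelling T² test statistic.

Step 1 — sample mean vector:
  mean(X) = (6 + 1 + 1 + 2 + 5 + 4) / 6 = 19/6 = 3.1667
  mean(Y) = (6 + 9 + 2 + 9 + 1 + 7) / 6 = 34/6 = 5.6667
  x̄ = (3.1667, 5.6667),  deviation x̄ - mu_0 = (3.1667, 5.6667) - (4, 2) = (-0.8333, 3.6667).

Step 2 — sample covariance matrix, S[i,j] = (1/(n-1)) · Σ_k (x_{k,i} - mean_i) · (x_{k,j} - mean_j), divisor n-1 = 5:
  S[X,X] = ((2.8333)·(2.8333) + (-2.1667)·(-2.1667) + (-2.1667)·(-2.1667) + (-1.1667)·(-1.1667) + (1.8333)·(1.8333) + (0.8333)·(0.8333)) / 5 = 22.8333/5 = 4.5667
  S[X,Y] = ((2.8333)·(0.3333) + (-2.1667)·(3.3333) + (-2.1667)·(-3.6667) + (-1.1667)·(3.3333) + (1.8333)·(-4.6667) + (0.8333)·(1.3333)) / 5 = -9.6667/5 = -1.9333
  S[Y,Y] = ((0.3333)·(0.3333) + (3.3333)·(3.3333) + (-3.6667)·(-3.6667) + (3.3333)·(3.3333) + (-4.6667)·(-4.6667) + (1.3333)·(1.3333)) / 5 = 59.3333/5 = 11.8667
  S = [[4.5667, -1.9333],
 [-1.9333, 11.8667]].

Step 3 — invert S. det(S) = 4.5667·11.8667 - (-1.9333)² = 50.4533.
  S^{-1} = (1/det) · [[d, -b], [-b, a]] = [[0.2352, 0.0383],
 [0.0383, 0.0905]].

Step 4 — quadratic form (x̄ - mu_0)^T · S^{-1} · (x̄ - mu_0):
  S^{-1} · (x̄ - mu_0) = (-0.0555, 0.2999),
  (x̄ - mu_0)^T · [...] = (-0.8333)·(-0.0555) + (3.6667)·(0.2999) = 1.1461.

Step 5 — scale by n: T² = 6 · 1.1461 = 6.8763.

T² ≈ 6.8763


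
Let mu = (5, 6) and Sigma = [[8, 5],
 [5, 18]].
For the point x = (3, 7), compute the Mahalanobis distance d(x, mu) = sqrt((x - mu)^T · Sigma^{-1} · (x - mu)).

Step 1 — centre the observation: (x - mu) = (-2, 1).

Step 2 — invert Sigma. det(Sigma) = 8·18 - (5)² = 119.
  Sigma^{-1} = (1/det) · [[d, -b], [-b, a]] = [[0.1513, -0.042],
 [-0.042, 0.0672]].

Step 3 — form the quadratic (x - mu)^T · Sigma^{-1} · (x - mu):
  Sigma^{-1} · (x - mu) = (-0.3445, 0.1513).
  (x - mu)^T · [Sigma^{-1} · (x - mu)] = (-2)·(-0.3445) + (1)·(0.1513) = 0.8403.

Step 4 — take square root: d = √(0.8403) ≈ 0.9167.

d(x, mu) = √(0.8403) ≈ 0.9167


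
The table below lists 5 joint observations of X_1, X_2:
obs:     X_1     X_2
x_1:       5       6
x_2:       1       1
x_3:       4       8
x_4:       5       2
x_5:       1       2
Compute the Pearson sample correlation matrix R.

Step 1 — column means:
  mean(X_1) = (5 + 1 + 4 + 5 + 1) / 5 = 16/5 = 3.2
  mean(X_2) = (6 + 1 + 8 + 2 + 2) / 5 = 19/5 = 3.8

Step 2 — sample variances and covariances s[i,j] = (1/(n-1)) · Σ_k (x_{k,i} - mean_i) · (x_{k,j} - mean_j), with n-1 = 4:
  s[X_1,X_1] = ((1.8)·(1.8) + (-2.2)·(-2.2) + (0.8)·(0.8) + (1.8)·(1.8) + (-2.2)·(-2.2)) / 4 = 16.8/4 = 4.2
  s[X_1,X_2] = ((1.8)·(2.2) + (-2.2)·(-2.8) + (0.8)·(4.2) + (1.8)·(-1.8) + (-2.2)·(-1.8)) / 4 = 14.2/4 = 3.55
  s[X_2,X_2] = ((2.2)·(2.2) + (-2.8)·(-2.8) + (4.2)·(4.2) + (-1.8)·(-1.8) + (-1.8)·(-1.8)) / 4 = 36.8/4 = 9.2
  Sample standard deviations s_i = √(s[i,i]):
  s(X_1) = √(4.2) = 2.0494
  s(X_2) = √(9.2) = 3.0332

Step 3 — r_{ij} = s_{ij} / (s_i · s_j):
  r[X_1,X_1] = 1 (diagonal).
  r[X_1,X_2] = 3.55 / (2.0494 · 3.0332) = 3.55 / 6.2161 = 0.5711
  r[X_2,X_2] = 1 (diagonal).

R is symmetric with unit diagonal. Assembling:

R = [[1, 0.5711],
 [0.5711, 1]]


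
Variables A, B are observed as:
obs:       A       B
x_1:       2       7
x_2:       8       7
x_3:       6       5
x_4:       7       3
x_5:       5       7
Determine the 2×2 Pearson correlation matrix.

Step 1 — column means:
  mean(A) = (2 + 8 + 6 + 7 + 5) / 5 = 28/5 = 5.6
  mean(B) = (7 + 7 + 5 + 3 + 7) / 5 = 29/5 = 5.8

Step 2 — sample variances and covariances s[i,j] = (1/(n-1)) · Σ_k (x_{k,i} - mean_i) · (x_{k,j} - mean_j), with n-1 = 4:
  s[A,A] = ((-3.6)·(-3.6) + (2.4)·(2.4) + (0.4)·(0.4) + (1.4)·(1.4) + (-0.6)·(-0.6)) / 4 = 21.2/4 = 5.3
  s[A,B] = ((-3.6)·(1.2) + (2.4)·(1.2) + (0.4)·(-0.8) + (1.4)·(-2.8) + (-0.6)·(1.2)) / 4 = -6.4/4 = -1.6
  s[B,B] = ((1.2)·(1.2) + (1.2)·(1.2) + (-0.8)·(-0.8) + (-2.8)·(-2.8) + (1.2)·(1.2)) / 4 = 12.8/4 = 3.2
  Sample standard deviations s_i = √(s[i,i]):
  s(A) = √(5.3) = 2.3022
  s(B) = √(3.2) = 1.7889

Step 3 — r_{ij} = s_{ij} / (s_i · s_j):
  r[A,A] = 1 (diagonal).
  r[A,B] = -1.6 / (2.3022 · 1.7889) = -1.6 / 4.1183 = -0.3885
  r[B,B] = 1 (diagonal).

R is symmetric with unit diagonal. Assembling:

R = [[1, -0.3885],
 [-0.3885, 1]]


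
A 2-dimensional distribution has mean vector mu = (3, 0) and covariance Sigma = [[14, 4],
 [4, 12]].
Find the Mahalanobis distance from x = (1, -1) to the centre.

Step 1 — centre the observation: (x - mu) = (-2, -1).

Step 2 — invert Sigma. det(Sigma) = 14·12 - (4)² = 152.
  Sigma^{-1} = (1/det) · [[d, -b], [-b, a]] = [[0.0789, -0.0263],
 [-0.0263, 0.0921]].

Step 3 — form the quadratic (x - mu)^T · Sigma^{-1} · (x - mu):
  Sigma^{-1} · (x - mu) = (-0.1316, -0.0395).
  (x - mu)^T · [Sigma^{-1} · (x - mu)] = (-2)·(-0.1316) + (-1)·(-0.0395) = 0.3026.

Step 4 — take square root: d = √(0.3026) ≈ 0.5501.

d(x, mu) = √(0.3026) ≈ 0.5501


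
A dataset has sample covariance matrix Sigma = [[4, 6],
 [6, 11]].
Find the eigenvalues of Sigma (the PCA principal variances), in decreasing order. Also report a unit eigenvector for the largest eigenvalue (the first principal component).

Step 1 — characteristic polynomial of 2×2 Sigma:
  det(Sigma - λI) = λ² - trace · λ + det = 0.
  trace = 4 + 11 = 15, det = 4·11 - (6)² = 8.
Step 2 — discriminant:
  Δ = trace² - 4·det = 225 - 32 = 193.
Step 3 — eigenvalues:
  λ = (trace ± √Δ)/2 = (15 ± 13.8924)/2,
  λ_1 = 14.4462,  λ_2 = 0.5538.

Step 4 — unit eigenvector for λ_1: solve (Sigma - λ_1 I)v = 0. First row:
  (4 - 14.4462)·v_x + (6)·v_y = 0, i.e. (-10.4462)·v_x + (6)·v_y = 0,
  so v ∝ (b, λ_1 - a) = (6, 10.4462) = u.
  ||u|| = √((6)² + (10.4462)²) = √(145.1236) ≈ 12.0467,
  v_1 = u/||u|| ≈ (0.4981, 0.8671) (||v_1|| = 1).

λ_1 = 14.4462,  λ_2 = 0.5538;  v_1 ≈ (0.4981, 0.8671)


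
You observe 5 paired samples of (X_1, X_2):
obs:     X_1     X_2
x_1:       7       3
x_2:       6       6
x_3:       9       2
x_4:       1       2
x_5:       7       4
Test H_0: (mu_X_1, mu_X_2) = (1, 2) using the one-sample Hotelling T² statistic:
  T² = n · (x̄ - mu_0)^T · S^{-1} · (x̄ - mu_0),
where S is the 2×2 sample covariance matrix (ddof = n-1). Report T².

Step 1 — sample mean vector:
  mean(X_1) = (7 + 6 + 9 + 1 + 7) / 5 = 30/5 = 6
  mean(X_2) = (3 + 6 + 2 + 2 + 4) / 5 = 17/5 = 3.4
  x̄ = (6, 3.4),  deviation x̄ - mu_0 = (6, 3.4) - (1, 2) = (5, 1.4).

Step 2 — sample covariance matrix, S[i,j] = (1/(n-1)) · Σ_k (x_{k,i} - mean_i) · (x_{k,j} - mean_j), divisor n-1 = 4:
  S[X_1,X_1] = ((1)·(1) + (0)·(0) + (3)·(3) + (-5)·(-5) + (1)·(1)) / 4 = 36/4 = 9
  S[X_1,X_2] = ((1)·(-0.4) + (0)·(2.6) + (3)·(-1.4) + (-5)·(-1.4) + (1)·(0.6)) / 4 = 3/4 = 0.75
  S[X_2,X_2] = ((-0.4)·(-0.4) + (2.6)·(2.6) + (-1.4)·(-1.4) + (-1.4)·(-1.4) + (0.6)·(0.6)) / 4 = 11.2/4 = 2.8
  S = [[9, 0.75],
 [0.75, 2.8]].

Step 3 — invert S. det(S) = 9·2.8 - (0.75)² = 24.6375.
  S^{-1} = (1/det) · [[d, -b], [-b, a]] = [[0.1136, -0.0304],
 [-0.0304, 0.3653]].

Step 4 — quadratic form (x̄ - mu_0)^T · S^{-1} · (x̄ - mu_0):
  S^{-1} · (x̄ - mu_0) = (0.5256, 0.3592),
  (x̄ - mu_0)^T · [...] = (5)·(0.5256) + (1.4)·(0.3592) = 3.131.

Step 5 — scale by n: T² = 5 · 3.131 = 15.655.

T² ≈ 15.655


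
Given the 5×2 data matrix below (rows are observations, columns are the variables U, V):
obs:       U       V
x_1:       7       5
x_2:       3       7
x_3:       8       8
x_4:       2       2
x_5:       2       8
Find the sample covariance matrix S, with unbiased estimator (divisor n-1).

Step 1 — column means:
  mean(U) = (7 + 3 + 8 + 2 + 2) / 5 = 22/5 = 4.4
  mean(V) = (5 + 7 + 8 + 2 + 8) / 5 = 30/5 = 6

Step 2 — sample covariance S[i,j] = (1/(n-1)) · Σ_k (x_{k,i} - mean_i) · (x_{k,j} - mean_j), with n-1 = 4.
  S[U,U] = ((2.6)·(2.6) + (-1.4)·(-1.4) + (3.6)·(3.6) + (-2.4)·(-2.4) + (-2.4)·(-2.4)) / 4 = 33.2/4 = 8.3
  S[U,V] = ((2.6)·(-1) + (-1.4)·(1) + (3.6)·(2) + (-2.4)·(-4) + (-2.4)·(2)) / 4 = 8/4 = 2
  S[V,V] = ((-1)·(-1) + (1)·(1) + (2)·(2) + (-4)·(-4) + (2)·(2)) / 4 = 26/4 = 6.5

S is symmetric (S[j,i] = S[i,j]). Assembling:

S = [[8.3, 2],
 [2, 6.5]]


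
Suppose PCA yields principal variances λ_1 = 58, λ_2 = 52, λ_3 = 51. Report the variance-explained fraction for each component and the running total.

Step 1 — total variance = trace(Sigma) = Σ λ_i = 58 + 52 + 51 = 161.

Step 2 — fraction explained by component i = λ_i / Σ λ:
  PC1: 58/161 = 0.3602
  PC2: 52/161 = 0.323
  PC3: 51/161 = 0.3168

Step 3 — cumulative fraction after k components = (λ_1 + ... + λ_k) / Σ λ:
  k = 1: 58/161 = 0.3602
  k = 2: (58 + 52)/161 = 110/161 = 0.6832
  k = 3: (58 + 52 + 51)/161 = 161/161 = 1

Summary (fraction, with percent):

explained: PC1 0.3602 (36.02%), PC2 0.323 (32.3%), PC3 0.3168 (31.68%);  cumulative: 0.3602, 0.6832, 1


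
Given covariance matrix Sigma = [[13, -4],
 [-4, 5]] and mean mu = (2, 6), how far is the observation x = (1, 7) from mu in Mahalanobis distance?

Step 1 — centre the observation: (x - mu) = (-1, 1).

Step 2 — invert Sigma. det(Sigma) = 13·5 - (-4)² = 49.
  Sigma^{-1} = (1/det) · [[d, -b], [-b, a]] = [[0.102, 0.0816],
 [0.0816, 0.2653]].

Step 3 — form the quadratic (x - mu)^T · Sigma^{-1} · (x - mu):
  Sigma^{-1} · (x - mu) = (-0.0204, 0.1837).
  (x - mu)^T · [Sigma^{-1} · (x - mu)] = (-1)·(-0.0204) + (1)·(0.1837) = 0.2041.

Step 4 — take square root: d = √(0.2041) ≈ 0.4518.

d(x, mu) = √(0.2041) ≈ 0.4518


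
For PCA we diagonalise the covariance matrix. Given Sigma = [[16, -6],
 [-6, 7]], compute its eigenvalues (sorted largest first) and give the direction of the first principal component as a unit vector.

Step 1 — characteristic polynomial of 2×2 Sigma:
  det(Sigma - λI) = λ² - trace · λ + det = 0.
  trace = 16 + 7 = 23, det = 16·7 - (-6)² = 76.
Step 2 — discriminant:
  Δ = trace² - 4·det = 529 - 304 = 225.
Step 3 — eigenvalues:
  λ = (trace ± √Δ)/2 = (23 ± 15)/2,
  λ_1 = 19,  λ_2 = 4.

Step 4 — unit eigenvector for λ_1: solve (Sigma - λ_1 I)v = 0. First row:
  (16 - 19)·v_x + (-6)·v_y = 0, i.e. (-3)·v_x + (-6)·v_y = 0,
  so v ∝ (b, λ_1 - a) = (-6, 3); multiply by -1 so the first entry is positive: u = (6, -3).
  ||u|| = √((6)² + (-3)²) = √(45) ≈ 6.7082,
  v_1 = u/||u|| ≈ (0.8944, -0.4472) (||v_1|| = 1).

λ_1 = 19,  λ_2 = 4;  v_1 ≈ (0.8944, -0.4472)


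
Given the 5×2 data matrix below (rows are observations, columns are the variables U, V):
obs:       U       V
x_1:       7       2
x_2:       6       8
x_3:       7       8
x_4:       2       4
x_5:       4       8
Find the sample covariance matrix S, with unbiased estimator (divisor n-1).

Step 1 — column means:
  mean(U) = (7 + 6 + 7 + 2 + 4) / 5 = 26/5 = 5.2
  mean(V) = (2 + 8 + 8 + 4 + 8) / 5 = 30/5 = 6

Step 2 — sample covariance S[i,j] = (1/(n-1)) · Σ_k (x_{k,i} - mean_i) · (x_{k,j} - mean_j), with n-1 = 4.
  S[U,U] = ((1.8)·(1.8) + (0.8)·(0.8) + (1.8)·(1.8) + (-3.2)·(-3.2) + (-1.2)·(-1.2)) / 4 = 18.8/4 = 4.7
  S[U,V] = ((1.8)·(-4) + (0.8)·(2) + (1.8)·(2) + (-3.2)·(-2) + (-1.2)·(2)) / 4 = 2/4 = 0.5
  S[V,V] = ((-4)·(-4) + (2)·(2) + (2)·(2) + (-2)·(-2) + (2)·(2)) / 4 = 32/4 = 8

S is symmetric (S[j,i] = S[i,j]). Assembling:

S = [[4.7, 0.5],
 [0.5, 8]]


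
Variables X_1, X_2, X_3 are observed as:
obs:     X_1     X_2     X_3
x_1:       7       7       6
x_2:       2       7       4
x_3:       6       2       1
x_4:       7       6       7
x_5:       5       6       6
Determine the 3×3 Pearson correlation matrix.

Step 1 — column means:
  mean(X_1) = (7 + 2 + 6 + 7 + 5) / 5 = 27/5 = 5.4
  mean(X_2) = (7 + 7 + 2 + 6 + 6) / 5 = 28/5 = 5.6
  mean(X_3) = (6 + 4 + 1 + 7 + 6) / 5 = 24/5 = 4.8

Step 2 — sample variances and covariances s[i,j] = (1/(n-1)) · Σ_k (x_{k,i} - mean_i) · (x_{k,j} - mean_j), with n-1 = 4:
  s[X_1,X_1] = ((1.6)·(1.6) + (-3.4)·(-3.4) + (0.6)·(0.6) + (1.6)·(1.6) + (-0.4)·(-0.4)) / 4 = 17.2/4 = 4.3
  s[X_1,X_2] = ((1.6)·(1.4) + (-3.4)·(1.4) + (0.6)·(-3.6) + (1.6)·(0.4) + (-0.4)·(0.4)) / 4 = -4.2/4 = -1.05
  s[X_1,X_3] = ((1.6)·(1.2) + (-3.4)·(-0.8) + (0.6)·(-3.8) + (1.6)·(2.2) + (-0.4)·(1.2)) / 4 = 5.4/4 = 1.35
  s[X_2,X_2] = ((1.4)·(1.4) + (1.4)·(1.4) + (-3.6)·(-3.6) + (0.4)·(0.4) + (0.4)·(0.4)) / 4 = 17.2/4 = 4.3
  s[X_2,X_3] = ((1.4)·(1.2) + (1.4)·(-0.8) + (-3.6)·(-3.8) + (0.4)·(2.2) + (0.4)·(1.2)) / 4 = 15.6/4 = 3.9
  s[X_3,X_3] = ((1.2)·(1.2) + (-0.8)·(-0.8) + (-3.8)·(-3.8) + (2.2)·(2.2) + (1.2)·(1.2)) / 4 = 22.8/4 = 5.7
  Sample standard deviations s_i = √(s[i,i]):
  s(X_1) = √(4.3) = 2.0736
  s(X_2) = √(4.3) = 2.0736
  s(X_3) = √(5.7) = 2.3875

Step 3 — r_{ij} = s_{ij} / (s_i · s_j):
  r[X_1,X_1] = 1 (diagonal).
  r[X_1,X_2] = -1.05 / (2.0736 · 2.0736) = -1.05 / 4.3 = -0.2442
  r[X_1,X_3] = 1.35 / (2.0736 · 2.3875) = 1.35 / 4.9508 = 0.2727
  r[X_2,X_2] = 1 (diagonal).
  r[X_2,X_3] = 3.9 / (2.0736 · 2.3875) = 3.9 / 4.9508 = 0.7878
  r[X_3,X_3] = 1 (diagonal).

R is symmetric with unit diagonal. Assembling:

R = [[1, -0.2442, 0.2727],
 [-0.2442, 1, 0.7878],
 [0.2727, 0.7878, 1]]


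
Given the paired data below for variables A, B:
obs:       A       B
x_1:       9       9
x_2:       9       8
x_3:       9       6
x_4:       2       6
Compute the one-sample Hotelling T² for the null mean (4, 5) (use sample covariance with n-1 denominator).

Step 1 — sample mean vector:
  mean(A) = (9 + 9 + 9 + 2) / 4 = 29/4 = 7.25
  mean(B) = (9 + 8 + 6 + 6) / 4 = 29/4 = 7.25
  x̄ = (7.25, 7.25),  deviation x̄ - mu_0 = (7.25, 7.25) - (4, 5) = (3.25, 2.25).

Step 2 — sample covariance matrix, S[i,j] = (1/(n-1)) · Σ_k (x_{k,i} - mean_i) · (x_{k,j} - mean_j), divisor n-1 = 3:
  S[A,A] = ((1.75)·(1.75) + (1.75)·(1.75) + (1.75)·(1.75) + (-5.25)·(-5.25)) / 3 = 36.75/3 = 12.25
  S[A,B] = ((1.75)·(1.75) + (1.75)·(0.75) + (1.75)·(-1.25) + (-5.25)·(-1.25)) / 3 = 8.75/3 = 2.9167
  S[B,B] = ((1.75)·(1.75) + (0.75)·(0.75) + (-1.25)·(-1.25) + (-1.25)·(-1.25)) / 3 = 6.75/3 = 2.25
  S = [[12.25, 2.9167],
 [2.9167, 2.25]].

Step 3 — invert S. det(S) = 12.25·2.25 - (2.9167)² = 19.0556.
  S^{-1} = (1/det) · [[d, -b], [-b, a]] = [[0.1181, -0.1531],
 [-0.1531, 0.6429]].

Step 4 — quadratic form (x̄ - mu_0)^T · S^{-1} · (x̄ - mu_0):
  S^{-1} · (x̄ - mu_0) = (0.0394, 0.949),
  (x̄ - mu_0)^T · [...] = (3.25)·(0.0394) + (2.25)·(0.949) = 2.2631.

Step 5 — scale by n: T² = 4 · 2.2631 = 9.0525.

T² ≈ 9.0525


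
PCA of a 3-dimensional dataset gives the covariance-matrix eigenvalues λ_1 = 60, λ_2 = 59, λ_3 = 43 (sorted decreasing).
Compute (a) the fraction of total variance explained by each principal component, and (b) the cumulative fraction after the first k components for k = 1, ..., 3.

Step 1 — total variance = trace(Sigma) = Σ λ_i = 60 + 59 + 43 = 162.

Step 2 — fraction explained by component i = λ_i / Σ λ:
  PC1: 60/162 = 0.3704
  PC2: 59/162 = 0.3642
  PC3: 43/162 = 0.2654

Step 3 — cumulative fraction after k components = (λ_1 + ... + λ_k) / Σ λ:
  k = 1: 60/162 = 0.3704
  k = 2: (60 + 59)/162 = 119/162 = 0.7346
  k = 3: (60 + 59 + 43)/162 = 162/162 = 1

Summary (fraction, with percent):

explained: PC1 0.3704 (37.04%), PC2 0.3642 (36.42%), PC3 0.2654 (26.54%);  cumulative: 0.3704, 0.7346, 1


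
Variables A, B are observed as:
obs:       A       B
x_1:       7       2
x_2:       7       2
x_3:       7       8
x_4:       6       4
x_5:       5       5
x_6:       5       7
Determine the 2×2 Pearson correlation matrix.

Step 1 — column means:
  mean(A) = (7 + 7 + 7 + 6 + 5 + 5) / 6 = 37/6 = 6.1667
  mean(B) = (2 + 2 + 8 + 4 + 5 + 7) / 6 = 28/6 = 4.6667

Step 2 — sample variances and covariances s[i,j] = (1/(n-1)) · Σ_k (x_{k,i} - mean_i) · (x_{k,j} - mean_j), with n-1 = 5:
  s[A,A] = ((0.8333)·(0.8333) + (0.8333)·(0.8333) + (0.8333)·(0.8333) + (-0.1667)·(-0.1667) + (-1.1667)·(-1.1667) + (-1.1667)·(-1.1667)) / 5 = 4.8333/5 = 0.9667
  s[A,B] = ((0.8333)·(-2.6667) + (0.8333)·(-2.6667) + (0.8333)·(3.3333) + (-0.1667)·(-0.6667) + (-1.1667)·(0.3333) + (-1.1667)·(2.3333)) / 5 = -4.6667/5 = -0.9333
  s[B,B] = ((-2.6667)·(-2.6667) + (-2.6667)·(-2.6667) + (3.3333)·(3.3333) + (-0.6667)·(-0.6667) + (0.3333)·(0.3333) + (2.3333)·(2.3333)) / 5 = 31.3333/5 = 6.2667
  Sample standard deviations s_i = √(s[i,i]):
  s(A) = √(0.9667) = 0.9832
  s(B) = √(6.2667) = 2.5033

Step 3 — r_{ij} = s_{ij} / (s_i · s_j):
  r[A,A] = 1 (diagonal).
  r[A,B] = -0.9333 / (0.9832 · 2.5033) = -0.9333 / 2.4613 = -0.3792
  r[B,B] = 1 (diagonal).

R is symmetric with unit diagonal. Assembling:

R = [[1, -0.3792],
 [-0.3792, 1]]


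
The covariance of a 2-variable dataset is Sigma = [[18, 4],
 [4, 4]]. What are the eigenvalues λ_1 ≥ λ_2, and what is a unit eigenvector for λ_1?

Step 1 — characteristic polynomial of 2×2 Sigma:
  det(Sigma - λI) = λ² - trace · λ + det = 0.
  trace = 18 + 4 = 22, det = 18·4 - (4)² = 56.
Step 2 — discriminant:
  Δ = trace² - 4·det = 484 - 224 = 260.
Step 3 — eigenvalues:
  λ = (trace ± √Δ)/2 = (22 ± 16.1245)/2,
  λ_1 = 19.0623,  λ_2 = 2.9377.

Step 4 — unit eigenvector for λ_1: solve (Sigma - λ_1 I)v = 0. First row:
  (18 - 19.0623)·v_x + (4)·v_y = 0, i.e. (-1.0623)·v_x + (4)·v_y = 0,
  so v ∝ (b, λ_1 - a) = (4, 1.0623) = u.
  ||u|| = √((4)² + (1.0623)²) = √(17.1284) ≈ 4.1386,
  v_1 = u/||u|| ≈ (0.9665, 0.2567) (||v_1|| = 1).

λ_1 = 19.0623,  λ_2 = 2.9377;  v_1 ≈ (0.9665, 0.2567)


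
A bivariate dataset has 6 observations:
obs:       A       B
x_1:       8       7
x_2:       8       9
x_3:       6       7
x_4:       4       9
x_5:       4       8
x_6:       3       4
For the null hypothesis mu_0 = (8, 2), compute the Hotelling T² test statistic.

Step 1 — sample mean vector:
  mean(A) = (8 + 8 + 6 + 4 + 4 + 3) / 6 = 33/6 = 5.5
  mean(B) = (7 + 9 + 7 + 9 + 8 + 4) / 6 = 44/6 = 7.3333
  x̄ = (5.5, 7.3333),  deviation x̄ - mu_0 = (5.5, 7.3333) - (8, 2) = (-2.5, 5.3333).

Step 2 — sample covariance matrix, S[i,j] = (1/(n-1)) · Σ_k (x_{k,i} - mean_i) · (x_{k,j} - mean_j), divisor n-1 = 5:
  S[A,A] = ((2.5)·(2.5) + (2.5)·(2.5) + (0.5)·(0.5) + (-1.5)·(-1.5) + (-1.5)·(-1.5) + (-2.5)·(-2.5)) / 5 = 23.5/5 = 4.7
  S[A,B] = ((2.5)·(-0.3333) + (2.5)·(1.6667) + (0.5)·(-0.3333) + (-1.5)·(1.6667) + (-1.5)·(0.6667) + (-2.5)·(-3.3333)) / 5 = 8/5 = 1.6
  S[B,B] = ((-0.3333)·(-0.3333) + (1.6667)·(1.6667) + (-0.3333)·(-0.3333) + (1.6667)·(1.6667) + (0.6667)·(0.6667) + (-3.3333)·(-3.3333)) / 5 = 17.3333/5 = 3.4667
  S = [[4.7, 1.6],
 [1.6, 3.4667]].

Step 3 — invert S. det(S) = 4.7·3.4667 - (1.6)² = 13.7333.
  S^{-1} = (1/det) · [[d, -b], [-b, a]] = [[0.2524, -0.1165],
 [-0.1165, 0.3422]].

Step 4 — quadratic form (x̄ - mu_0)^T · S^{-1} · (x̄ - mu_0):
  S^{-1} · (x̄ - mu_0) = (-1.2524, 2.1165),
  (x̄ - mu_0)^T · [...] = (-2.5)·(-1.2524) + (5.3333)·(2.1165) = 14.4191.

Step 5 — scale by n: T² = 6 · 14.4191 = 86.5146.

T² ≈ 86.5146


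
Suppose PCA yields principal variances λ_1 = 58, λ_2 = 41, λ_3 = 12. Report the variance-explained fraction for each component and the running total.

Step 1 — total variance = trace(Sigma) = Σ λ_i = 58 + 41 + 12 = 111.

Step 2 — fraction explained by component i = λ_i / Σ λ:
  PC1: 58/111 = 0.5225
  PC2: 41/111 = 0.3694
  PC3: 12/111 = 0.1081

Step 3 — cumulative fraction after k components = (λ_1 + ... + λ_k) / Σ λ:
  k = 1: 58/111 = 0.5225
  k = 2: (58 + 41)/111 = 99/111 = 0.8919
  k = 3: (58 + 41 + 12)/111 = 111/111 = 1

Summary (fraction, with percent):

explained: PC1 0.5225 (52.25%), PC2 0.3694 (36.94%), PC3 0.1081 (10.81%);  cumulative: 0.5225, 0.8919, 1


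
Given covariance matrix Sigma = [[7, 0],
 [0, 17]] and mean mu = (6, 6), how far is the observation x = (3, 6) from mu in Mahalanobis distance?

Step 1 — centre the observation: (x - mu) = (-3, 0).

Step 2 — invert Sigma. det(Sigma) = 7·17 - (0)² = 119.
  Sigma^{-1} = (1/det) · [[d, -b], [-b, a]] = [[0.1429, 0],
 [0, 0.0588]].

Step 3 — form the quadratic (x - mu)^T · Sigma^{-1} · (x - mu):
  Sigma^{-1} · (x - mu) = (-0.4286, 0).
  (x - mu)^T · [Sigma^{-1} · (x - mu)] = (-3)·(-0.4286) + (0)·(0) = 1.2857.

Step 4 — take square root: d = √(1.2857) ≈ 1.1339.

d(x, mu) = √(1.2857) ≈ 1.1339


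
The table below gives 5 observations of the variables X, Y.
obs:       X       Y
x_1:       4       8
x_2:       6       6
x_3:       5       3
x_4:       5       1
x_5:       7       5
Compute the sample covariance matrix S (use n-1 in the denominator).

Step 1 — column means:
  mean(X) = (4 + 6 + 5 + 5 + 7) / 5 = 27/5 = 5.4
  mean(Y) = (8 + 6 + 3 + 1 + 5) / 5 = 23/5 = 4.6

Step 2 — sample covariance S[i,j] = (1/(n-1)) · Σ_k (x_{k,i} - mean_i) · (x_{k,j} - mean_j), with n-1 = 4.
  S[X,X] = ((-1.4)·(-1.4) + (0.6)·(0.6) + (-0.4)·(-0.4) + (-0.4)·(-0.4) + (1.6)·(1.6)) / 4 = 5.2/4 = 1.3
  S[X,Y] = ((-1.4)·(3.4) + (0.6)·(1.4) + (-0.4)·(-1.6) + (-0.4)·(-3.6) + (1.6)·(0.4)) / 4 = -1.2/4 = -0.3
  S[Y,Y] = ((3.4)·(3.4) + (1.4)·(1.4) + (-1.6)·(-1.6) + (-3.6)·(-3.6) + (0.4)·(0.4)) / 4 = 29.2/4 = 7.3

S is symmetric (S[j,i] = S[i,j]). Assembling:

S = [[1.3, -0.3],
 [-0.3, 7.3]]


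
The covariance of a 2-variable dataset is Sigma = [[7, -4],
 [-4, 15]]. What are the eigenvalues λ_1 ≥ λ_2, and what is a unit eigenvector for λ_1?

Step 1 — characteristic polynomial of 2×2 Sigma:
  det(Sigma - λI) = λ² - trace · λ + det = 0.
  trace = 7 + 15 = 22, det = 7·15 - (-4)² = 89.
Step 2 — discriminant:
  Δ = trace² - 4·det = 484 - 356 = 128.
Step 3 — eigenvalues:
  λ = (trace ± √Δ)/2 = (22 ± 11.3137)/2,
  λ_1 = 16.6569,  λ_2 = 5.3431.

Step 4 — unit eigenvector for λ_1: solve (Sigma - λ_1 I)v = 0. First row:
  (7 - 16.6569)·v_x + (-4)·v_y = 0, i.e. (-9.6569)·v_x + (-4)·v_y = 0,
  so v ∝ (b, λ_1 - a) = (-4, 9.6569); multiply by -1 so the first entry is positive: u = (4, -9.6569).
  ||u|| = √((4)² + (-9.6569)²) = √(109.2548) ≈ 10.4525,
  v_1 = u/||u|| ≈ (0.3827, -0.9239) (||v_1|| = 1).

λ_1 = 16.6569,  λ_2 = 5.3431;  v_1 ≈ (0.3827, -0.9239)


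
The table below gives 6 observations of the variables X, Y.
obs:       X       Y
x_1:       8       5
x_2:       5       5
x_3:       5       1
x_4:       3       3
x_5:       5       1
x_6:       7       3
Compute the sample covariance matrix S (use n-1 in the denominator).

Step 1 — column means:
  mean(X) = (8 + 5 + 5 + 3 + 5 + 7) / 6 = 33/6 = 5.5
  mean(Y) = (5 + 5 + 1 + 3 + 1 + 3) / 6 = 18/6 = 3

Step 2 — sample covariance S[i,j] = (1/(n-1)) · Σ_k (x_{k,i} - mean_i) · (x_{k,j} - mean_j), with n-1 = 5.
  S[X,X] = ((2.5)·(2.5) + (-0.5)·(-0.5) + (-0.5)·(-0.5) + (-2.5)·(-2.5) + (-0.5)·(-0.5) + (1.5)·(1.5)) / 5 = 15.5/5 = 3.1
  S[X,Y] = ((2.5)·(2) + (-0.5)·(2) + (-0.5)·(-2) + (-2.5)·(0) + (-0.5)·(-2) + (1.5)·(0)) / 5 = 6/5 = 1.2
  S[Y,Y] = ((2)·(2) + (2)·(2) + (-2)·(-2) + (0)·(0) + (-2)·(-2) + (0)·(0)) / 5 = 16/5 = 3.2

S is symmetric (S[j,i] = S[i,j]). Assembling:

S = [[3.1, 1.2],
 [1.2, 3.2]]


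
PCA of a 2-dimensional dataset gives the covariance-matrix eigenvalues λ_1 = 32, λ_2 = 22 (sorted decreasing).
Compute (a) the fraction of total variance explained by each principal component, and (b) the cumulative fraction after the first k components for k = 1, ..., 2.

Step 1 — total variance = trace(Sigma) = Σ λ_i = 32 + 22 = 54.

Step 2 — fraction explained by component i = λ_i / Σ λ:
  PC1: 32/54 = 0.5926
  PC2: 22/54 = 0.4074

Step 3 — cumulative fraction after k components = (λ_1 + ... + λ_k) / Σ λ:
  k = 1: 32/54 = 0.5926
  k = 2: (32 + 22)/54 = 54/54 = 1

Summary (fraction, with percent):

explained: PC1 0.5926 (59.26%), PC2 0.4074 (40.74%);  cumulative: 0.5926, 1


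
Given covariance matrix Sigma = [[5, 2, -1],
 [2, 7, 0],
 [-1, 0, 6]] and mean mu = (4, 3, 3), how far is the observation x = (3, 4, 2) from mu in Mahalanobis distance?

Step 1 — centre the observation: (x - mu) = (-1, 1, -1).

Step 2 — invert Sigma (cofactor / det for 3×3, or solve directly):
  Sigma^{-1} = [[0.2346, -0.067, 0.0391],
 [-0.067, 0.162, -0.0112],
 [0.0391, -0.0112, 0.1732]].

Step 3 — form the quadratic (x - mu)^T · Sigma^{-1} · (x - mu):
  Sigma^{-1} · (x - mu) = (-0.3408, 0.2402, -0.2235).
  (x - mu)^T · [Sigma^{-1} · (x - mu)] = (-1)·(-0.3408) + (1)·(0.2402) + (-1)·(-0.2235) = 0.8045.

Step 4 — take square root: d = √(0.8045) ≈ 0.8969.

d(x, mu) = √(0.8045) ≈ 0.8969


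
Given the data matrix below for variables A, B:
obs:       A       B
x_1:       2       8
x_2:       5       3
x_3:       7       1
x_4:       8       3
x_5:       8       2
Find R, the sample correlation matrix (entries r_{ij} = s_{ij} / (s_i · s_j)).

Step 1 — column means:
  mean(A) = (2 + 5 + 7 + 8 + 8) / 5 = 30/5 = 6
  mean(B) = (8 + 3 + 1 + 3 + 2) / 5 = 17/5 = 3.4

Step 2 — sample variances and covariances s[i,j] = (1/(n-1)) · Σ_k (x_{k,i} - mean_i) · (x_{k,j} - mean_j), with n-1 = 4:
  s[A,A] = ((-4)·(-4) + (-1)·(-1) + (1)·(1) + (2)·(2) + (2)·(2)) / 4 = 26/4 = 6.5
  s[A,B] = ((-4)·(4.6) + (-1)·(-0.4) + (1)·(-2.4) + (2)·(-0.4) + (2)·(-1.4)) / 4 = -24/4 = -6
  s[B,B] = ((4.6)·(4.6) + (-0.4)·(-0.4) + (-2.4)·(-2.4) + (-0.4)·(-0.4) + (-1.4)·(-1.4)) / 4 = 29.2/4 = 7.3
  Sample standard deviations s_i = √(s[i,i]):
  s(A) = √(6.5) = 2.5495
  s(B) = √(7.3) = 2.7019

Step 3 — r_{ij} = s_{ij} / (s_i · s_j):
  r[A,A] = 1 (diagonal).
  r[A,B] = -6 / (2.5495 · 2.7019) = -6 / 6.8884 = -0.871
  r[B,B] = 1 (diagonal).

R is symmetric with unit diagonal. Assembling:

R = [[1, -0.871],
 [-0.871, 1]]


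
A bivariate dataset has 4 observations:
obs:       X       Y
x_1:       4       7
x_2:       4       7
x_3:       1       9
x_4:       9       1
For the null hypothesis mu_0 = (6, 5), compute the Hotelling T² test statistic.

Step 1 — sample mean vector:
  mean(X) = (4 + 4 + 1 + 9) / 4 = 18/4 = 4.5
  mean(Y) = (7 + 7 + 9 + 1) / 4 = 24/4 = 6
  x̄ = (4.5, 6),  deviation x̄ - mu_0 = (4.5, 6) - (6, 5) = (-1.5, 1).

Step 2 — sample covariance matrix, S[i,j] = (1/(n-1)) · Σ_k (x_{k,i} - mean_i) · (x_{k,j} - mean_j), divisor n-1 = 3:
  S[X,X] = ((-0.5)·(-0.5) + (-0.5)·(-0.5) + (-3.5)·(-3.5) + (4.5)·(4.5)) / 3 = 33/3 = 11
  S[X,Y] = ((-0.5)·(1) + (-0.5)·(1) + (-3.5)·(3) + (4.5)·(-5)) / 3 = -34/3 = -11.3333
  S[Y,Y] = ((1)·(1) + (1)·(1) + (3)·(3) + (-5)·(-5)) / 3 = 36/3 = 12
  S = [[11, -11.3333],
 [-11.3333, 12]].

Step 3 — invert S. det(S) = 11·12 - (-11.3333)² = 3.5556.
  S^{-1} = (1/det) · [[d, -b], [-b, a]] = [[3.375, 3.1875],
 [3.1875, 3.0937]].

Step 4 — quadratic form (x̄ - mu_0)^T · S^{-1} · (x̄ - mu_0):
  S^{-1} · (x̄ - mu_0) = (-1.875, -1.6875),
  (x̄ - mu_0)^T · [...] = (-1.5)·(-1.875) + (1)·(-1.6875) = 1.125.

Step 5 — scale by n: T² = 4 · 1.125 = 4.5.

T² ≈ 4.5


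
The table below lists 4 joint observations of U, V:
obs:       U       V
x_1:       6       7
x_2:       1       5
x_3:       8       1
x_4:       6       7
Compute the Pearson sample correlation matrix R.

Step 1 — column means:
  mean(U) = (6 + 1 + 8 + 6) / 4 = 21/4 = 5.25
  mean(V) = (7 + 5 + 1 + 7) / 4 = 20/4 = 5

Step 2 — sample variances and covariances s[i,j] = (1/(n-1)) · Σ_k (x_{k,i} - mean_i) · (x_{k,j} - mean_j), with n-1 = 3:
  s[U,U] = ((0.75)·(0.75) + (-4.25)·(-4.25) + (2.75)·(2.75) + (0.75)·(0.75)) / 3 = 26.75/3 = 8.9167
  s[U,V] = ((0.75)·(2) + (-4.25)·(0) + (2.75)·(-4) + (0.75)·(2)) / 3 = -8/3 = -2.6667
  s[V,V] = ((2)·(2) + (0)·(0) + (-4)·(-4) + (2)·(2)) / 3 = 24/3 = 8
  Sample standard deviations s_i = √(s[i,i]):
  s(U) = √(8.9167) = 2.9861
  s(V) = √(8) = 2.8284

Step 3 — r_{ij} = s_{ij} / (s_i · s_j):
  r[U,U] = 1 (diagonal).
  r[U,V] = -2.6667 / (2.9861 · 2.8284) = -2.6667 / 8.4459 = -0.3157
  r[V,V] = 1 (diagonal).

R is symmetric with unit diagonal. Assembling:

R = [[1, -0.3157],
 [-0.3157, 1]]


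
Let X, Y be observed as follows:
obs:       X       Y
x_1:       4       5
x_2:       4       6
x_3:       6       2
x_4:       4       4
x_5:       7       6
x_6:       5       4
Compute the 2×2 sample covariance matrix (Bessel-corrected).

Step 1 — column means:
  mean(X) = (4 + 4 + 6 + 4 + 7 + 5) / 6 = 30/6 = 5
  mean(Y) = (5 + 6 + 2 + 4 + 6 + 4) / 6 = 27/6 = 4.5

Step 2 — sample covariance S[i,j] = (1/(n-1)) · Σ_k (x_{k,i} - mean_i) · (x_{k,j} - mean_j), with n-1 = 5.
  S[X,X] = ((-1)·(-1) + (-1)·(-1) + (1)·(1) + (-1)·(-1) + (2)·(2) + (0)·(0)) / 5 = 8/5 = 1.6
  S[X,Y] = ((-1)·(0.5) + (-1)·(1.5) + (1)·(-2.5) + (-1)·(-0.5) + (2)·(1.5) + (0)·(-0.5)) / 5 = -1/5 = -0.2
  S[Y,Y] = ((0.5)·(0.5) + (1.5)·(1.5) + (-2.5)·(-2.5) + (-0.5)·(-0.5) + (1.5)·(1.5) + (-0.5)·(-0.5)) / 5 = 11.5/5 = 2.3

S is symmetric (S[j,i] = S[i,j]). Assembling:

S = [[1.6, -0.2],
 [-0.2, 2.3]]


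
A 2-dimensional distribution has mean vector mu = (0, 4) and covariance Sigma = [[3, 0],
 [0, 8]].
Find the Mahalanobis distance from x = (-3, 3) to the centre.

Step 1 — centre the observation: (x - mu) = (-3, -1).

Step 2 — invert Sigma. det(Sigma) = 3·8 - (0)² = 24.
  Sigma^{-1} = (1/det) · [[d, -b], [-b, a]] = [[0.3333, 0],
 [0, 0.125]].

Step 3 — form the quadratic (x - mu)^T · Sigma^{-1} · (x - mu):
  Sigma^{-1} · (x - mu) = (-1, -0.125).
  (x - mu)^T · [Sigma^{-1} · (x - mu)] = (-3)·(-1) + (-1)·(-0.125) = 3.125.

Step 4 — take square root: d = √(3.125) ≈ 1.7678.

d(x, mu) = √(3.125) ≈ 1.7678


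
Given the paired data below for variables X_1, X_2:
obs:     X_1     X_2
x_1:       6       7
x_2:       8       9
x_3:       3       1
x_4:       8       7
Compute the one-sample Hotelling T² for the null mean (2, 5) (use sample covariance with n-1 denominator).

Step 1 — sample mean vector:
  mean(X_1) = (6 + 8 + 3 + 8) / 4 = 25/4 = 6.25
  mean(X_2) = (7 + 9 + 1 + 7) / 4 = 24/4 = 6
  x̄ = (6.25, 6),  deviation x̄ - mu_0 = (6.25, 6) - (2, 5) = (4.25, 1).

Step 2 — sample covariance matrix, S[i,j] = (1/(n-1)) · Σ_k (x_{k,i} - mean_i) · (x_{k,j} - mean_j), divisor n-1 = 3:
  S[X_1,X_1] = ((-0.25)·(-0.25) + (1.75)·(1.75) + (-3.25)·(-3.25) + (1.75)·(1.75)) / 3 = 16.75/3 = 5.5833
  S[X_1,X_2] = ((-0.25)·(1) + (1.75)·(3) + (-3.25)·(-5) + (1.75)·(1)) / 3 = 23/3 = 7.6667
  S[X_2,X_2] = ((1)·(1) + (3)·(3) + (-5)·(-5) + (1)·(1)) / 3 = 36/3 = 12
  S = [[5.5833, 7.6667],
 [7.6667, 12]].

Step 3 — invert S. det(S) = 5.5833·12 - (7.6667)² = 8.2222.
  S^{-1} = (1/det) · [[d, -b], [-b, a]] = [[1.4595, -0.9324],
 [-0.9324, 0.6791]].

Step 4 — quadratic form (x̄ - mu_0)^T · S^{-1} · (x̄ - mu_0):
  S^{-1} · (x̄ - mu_0) = (5.2703, -3.2838),
  (x̄ - mu_0)^T · [...] = (4.25)·(5.2703) + (1)·(-3.2838) = 19.1149.

Step 5 — scale by n: T² = 4 · 19.1149 = 76.4595.

T² ≈ 76.4595


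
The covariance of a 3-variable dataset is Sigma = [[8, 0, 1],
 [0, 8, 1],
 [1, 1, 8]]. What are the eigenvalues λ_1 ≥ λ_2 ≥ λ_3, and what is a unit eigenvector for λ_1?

Step 1 — characteristic polynomial p(λ) = det(λI - Sigma) = λ³ - tr·λ² + c_1·λ - det, where tr = trace, c_1 = sum of the principal 2×2 minors, det = det(Sigma):
  tr = 8 + 8 + 8 = 24,
  c_1 = (8·8 - (0)²) + (8·8 - (1)²) + (8·8 - (1)²) = 64 + 63 + 63 = 190,
  det = 8·(8·8 - (1)²) - (0)·((0)·8 - (1)·(1)) + (1)·((0)·(1) - 8·(1)) = 8·(63) - (0)·(-1) + (1)·(-8) = 496.
  So p(λ) = λ³ - 24λ² + 190λ - 496.
Step 2 — look for an integer root (rational root theorem: any rational root is an integer divisor of 496). Testing λ = 8:
  p(8) = 512 - 1536 + 1520 - 496 = 0  ✓
  Dividing out (λ - 8): p(λ) = (λ - 8)(λ² - 16λ + 62).
Step 3 — remaining eigenvalues from the quadratic λ² - 16λ + 62 = 0:
  Δ = 16² - 4·62 = 256 - 248 = 8,  λ = (16 ± √8)/2 = (16 ± 2.8284)/2 ≈ 9.4142 or 6.5858.
  Sorted: λ_1 = 9.4142,  λ_2 = 8,  λ_3 = 6.5858  (check: sum = 24 = tr ✓).

Step 4 — unit eigenvector for λ_1 ≈ 9.4142: v spans the null space of (Sigma - λ_1 I), whose rows are
  r_1 = (-1.4142, 0, 1),  r_2 = (0, -1.4142, 1),  r_3 = (1, 1, -1.4142).
  v is orthogonal to every row, so take v ∝ r_1 × r_2 = ((0)·(1) - (1)·(-1.4142), (1)·(0) - (-1.4142)·(1), (-1.4142)·(-1.4142) - (0)·(0)) ≈ (1.4142, 1.4142, 2).
  Let u = (1.4142, 1.4142, 2).
  ||u|| = √((1.4142)² + (1.4142)² + (2)²) = √(8) ≈ 2.8284,  v_1 = u/||u|| ≈ (0.5, 0.5, 0.7071) (||v_1|| = 1).

λ_1 = 9.4142,  λ_2 = 8,  λ_3 = 6.5858;  v_1 ≈ (0.5, 0.5, 0.7071)


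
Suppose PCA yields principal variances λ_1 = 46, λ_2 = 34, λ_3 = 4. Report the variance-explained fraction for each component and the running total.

Step 1 — total variance = trace(Sigma) = Σ λ_i = 46 + 34 + 4 = 84.

Step 2 — fraction explained by component i = λ_i / Σ λ:
  PC1: 46/84 = 0.5476
  PC2: 34/84 = 0.4048
  PC3: 4/84 = 0.0476

Step 3 — cumulative fraction after k components = (λ_1 + ... + λ_k) / Σ λ:
  k = 1: 46/84 = 0.5476
  k = 2: (46 + 34)/84 = 80/84 = 0.9524
  k = 3: (46 + 34 + 4)/84 = 84/84 = 1

Summary (fraction, with percent):

explained: PC1 0.5476 (54.76%), PC2 0.4048 (40.48%), PC3 0.0476 (4.76%);  cumulative: 0.5476, 0.9524, 1


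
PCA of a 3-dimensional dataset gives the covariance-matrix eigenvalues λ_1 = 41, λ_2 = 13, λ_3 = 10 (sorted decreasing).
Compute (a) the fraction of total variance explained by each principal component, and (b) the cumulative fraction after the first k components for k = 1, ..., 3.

Step 1 — total variance = trace(Sigma) = Σ λ_i = 41 + 13 + 10 = 64.

Step 2 — fraction explained by component i = λ_i / Σ λ:
  PC1: 41/64 = 0.6406
  PC2: 13/64 = 0.2031
  PC3: 10/64 = 0.1562

Step 3 — cumulative fraction after k components = (λ_1 + ... + λ_k) / Σ λ:
  k = 1: 41/64 = 0.6406
  k = 2: (41 + 13)/64 = 54/64 = 0.8438
  k = 3: (41 + 13 + 10)/64 = 64/64 = 1

Summary (fraction, with percent):

explained: PC1 0.6406 (64.06%), PC2 0.2031 (20.31%), PC3 0.1562 (15.62%);  cumulative: 0.6406, 0.8438, 1


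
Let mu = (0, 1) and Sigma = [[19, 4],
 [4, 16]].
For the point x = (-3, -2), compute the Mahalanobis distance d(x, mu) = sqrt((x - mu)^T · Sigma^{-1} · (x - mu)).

Step 1 — centre the observation: (x - mu) = (-3, -3).

Step 2 — invert Sigma. det(Sigma) = 19·16 - (4)² = 288.
  Sigma^{-1} = (1/det) · [[d, -b], [-b, a]] = [[0.0556, -0.0139],
 [-0.0139, 0.066]].

Step 3 — form the quadratic (x - mu)^T · Sigma^{-1} · (x - mu):
  Sigma^{-1} · (x - mu) = (-0.125, -0.1563).
  (x - mu)^T · [Sigma^{-1} · (x - mu)] = (-3)·(-0.125) + (-3)·(-0.1563) = 0.8438.

Step 4 — take square root: d = √(0.8438) ≈ 0.9186.

d(x, mu) = √(0.8438) ≈ 0.9186


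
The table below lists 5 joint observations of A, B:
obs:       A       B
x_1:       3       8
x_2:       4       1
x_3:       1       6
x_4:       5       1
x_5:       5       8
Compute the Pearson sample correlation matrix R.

Step 1 — column means:
  mean(A) = (3 + 4 + 1 + 5 + 5) / 5 = 18/5 = 3.6
  mean(B) = (8 + 1 + 6 + 1 + 8) / 5 = 24/5 = 4.8

Step 2 — sample variances and covariances s[i,j] = (1/(n-1)) · Σ_k (x_{k,i} - mean_i) · (x_{k,j} - mean_j), with n-1 = 4:
  s[A,A] = ((-0.6)·(-0.6) + (0.4)·(0.4) + (-2.6)·(-2.6) + (1.4)·(1.4) + (1.4)·(1.4)) / 4 = 11.2/4 = 2.8
  s[A,B] = ((-0.6)·(3.2) + (0.4)·(-3.8) + (-2.6)·(1.2) + (1.4)·(-3.8) + (1.4)·(3.2)) / 4 = -7.4/4 = -1.85
  s[B,B] = ((3.2)·(3.2) + (-3.8)·(-3.8) + (1.2)·(1.2) + (-3.8)·(-3.8) + (3.2)·(3.2)) / 4 = 50.8/4 = 12.7
  Sample standard deviations s_i = √(s[i,i]):
  s(A) = √(2.8) = 1.6733
  s(B) = √(12.7) = 3.5637

Step 3 — r_{ij} = s_{ij} / (s_i · s_j):
  r[A,A] = 1 (diagonal).
  r[A,B] = -1.85 / (1.6733 · 3.5637) = -1.85 / 5.9632 = -0.3102
  r[B,B] = 1 (diagonal).

R is symmetric with unit diagonal. Assembling:

R = [[1, -0.3102],
 [-0.3102, 1]]


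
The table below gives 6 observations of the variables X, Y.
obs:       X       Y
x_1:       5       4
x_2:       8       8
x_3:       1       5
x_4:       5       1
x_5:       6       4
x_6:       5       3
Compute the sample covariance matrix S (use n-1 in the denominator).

Step 1 — column means:
  mean(X) = (5 + 8 + 1 + 5 + 6 + 5) / 6 = 30/6 = 5
  mean(Y) = (4 + 8 + 5 + 1 + 4 + 3) / 6 = 25/6 = 4.1667

Step 2 — sample covariance S[i,j] = (1/(n-1)) · Σ_k (x_{k,i} - mean_i) · (x_{k,j} - mean_j), with n-1 = 5.
  S[X,X] = ((0)·(0) + (3)·(3) + (-4)·(-4) + (0)·(0) + (1)·(1) + (0)·(0)) / 5 = 26/5 = 5.2
  S[X,Y] = ((0)·(-0.1667) + (3)·(3.8333) + (-4)·(0.8333) + (0)·(-3.1667) + (1)·(-0.1667) + (0)·(-1.1667)) / 5 = 8/5 = 1.6
  S[Y,Y] = ((-0.1667)·(-0.1667) + (3.8333)·(3.8333) + (0.8333)·(0.8333) + (-3.1667)·(-3.1667) + (-0.1667)·(-0.1667) + (-1.1667)·(-1.1667)) / 5 = 26.8333/5 = 5.3667

S is symmetric (S[j,i] = S[i,j]). Assembling:

S = [[5.2, 1.6],
 [1.6, 5.3667]]


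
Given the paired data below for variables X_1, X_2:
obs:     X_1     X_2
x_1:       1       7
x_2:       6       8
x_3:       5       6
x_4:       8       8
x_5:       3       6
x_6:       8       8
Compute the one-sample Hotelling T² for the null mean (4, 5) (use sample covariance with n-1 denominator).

Step 1 — sample mean vector:
  mean(X_1) = (1 + 6 + 5 + 8 + 3 + 8) / 6 = 31/6 = 5.1667
  mean(X_2) = (7 + 8 + 6 + 8 + 6 + 8) / 6 = 43/6 = 7.1667
  x̄ = (5.1667, 7.1667),  deviation x̄ - mu_0 = (5.1667, 7.1667) - (4, 5) = (1.1667, 2.1667).

Step 2 — sample covariance matrix, S[i,j] = (1/(n-1)) · Σ_k (x_{k,i} - mean_i) · (x_{k,j} - mean_j), divisor n-1 = 5:
  S[X_1,X_1] = ((-4.1667)·(-4.1667) + (0.8333)·(0.8333) + (-0.1667)·(-0.1667) + (2.8333)·(2.8333) + (-2.1667)·(-2.1667) + (2.8333)·(2.8333)) / 5 = 38.8333/5 = 7.7667
  S[X_1,X_2] = ((-4.1667)·(-0.1667) + (0.8333)·(0.8333) + (-0.1667)·(-1.1667) + (2.8333)·(0.8333) + (-2.1667)·(-1.1667) + (2.8333)·(0.8333)) / 5 = 8.8333/5 = 1.7667
  S[X_2,X_2] = ((-0.1667)·(-0.1667) + (0.8333)·(0.8333) + (-1.1667)·(-1.1667) + (0.8333)·(0.8333) + (-1.1667)·(-1.1667) + (0.8333)·(0.8333)) / 5 = 4.8333/5 = 0.9667
  S = [[7.7667, 1.7667],
 [1.7667, 0.9667]].

Step 3 — invert S. det(S) = 7.7667·0.9667 - (1.7667)² = 4.3867.
  S^{-1} = (1/det) · [[d, -b], [-b, a]] = [[0.2204, -0.4027],
 [-0.4027, 1.7705]].

Step 4 — quadratic form (x̄ - mu_0)^T · S^{-1} · (x̄ - mu_0):
  S^{-1} · (x̄ - mu_0) = (-0.6155, 3.3663),
  (x̄ - mu_0)^T · [...] = (1.1667)·(-0.6155) + (2.1667)·(3.3663) = 6.5755.

Step 5 — scale by n: T² = 6 · 6.5755 = 39.4529.

T² ≈ 39.4529
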